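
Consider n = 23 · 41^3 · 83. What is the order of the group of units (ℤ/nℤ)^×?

121300960

φ(23) = 23 − 1 = 22.
φ(41^3) = 41^2·(41−1) = 1681·40 = 67240.
φ(83) = 83 − 1 = 82.
Since φ is multiplicative, φ(131570189) = 22 · 67240 · 82 = 121300960.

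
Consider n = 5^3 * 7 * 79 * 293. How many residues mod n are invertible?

φ(5^3) = 5^3 − 5^2 = 125 − 25 = 100.
φ(7) = 7 − 1 = 6.
φ(79) = 79 − 1 = 78.
φ(293) = 293 − 1 = 292.
φ(20253625) = 100 × 6 × 78 × 292 = 13665600.

13665600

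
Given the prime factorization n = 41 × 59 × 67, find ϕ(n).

φ(41) = 41 − 1 = 40.
φ(59) = 59 − 1 = 58.
φ(67) = 67 − 1 = 66.
Since φ is multiplicative, φ(162073) = 40 · 58 · 66 = 153120.

153120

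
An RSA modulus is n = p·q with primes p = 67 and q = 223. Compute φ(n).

φ(pq) = (p−1)(q−1) = 66 · 222 = 14652.

14652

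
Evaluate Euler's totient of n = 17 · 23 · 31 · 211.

φ(17) = 17 − 1 = 16.
φ(23) = 23 − 1 = 22.
φ(31) = 31 − 1 = 30.
φ(211) = 211 − 1 = 210.
Multiply: 16 · 22 · 30 · 210 = 2217600.

2217600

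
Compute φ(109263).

Factor 109263: 109263 = 3 · 7 · 11^2 · 43.
φ(3) = 3 − 1 = 2.
φ(7) = 7 − 1 = 6.
φ(11^2) = 11^1·(11−1) = 11·10 = 110.
φ(43) = 43 − 1 = 42.
Since φ is multiplicative, φ(109263) = 2 · 6 · 110 · 42 = 55440.

55440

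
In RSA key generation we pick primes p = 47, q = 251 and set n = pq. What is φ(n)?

11500

φ(47) = 47 − 1 = 46.
φ(251) = 251 − 1 = 250.
Since φ is multiplicative, φ(11797) = 46 · 250 = 11500.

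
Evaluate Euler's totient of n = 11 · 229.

2280

φ(2519) = 2519 · (1 − 1/11) · (1 − 1/229)
       = 2519 · 2280/2519 = 2280.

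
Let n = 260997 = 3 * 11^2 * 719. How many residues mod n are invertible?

157960

φ(3) = 3 − 1 = 2.
φ(11^2) = 11^1·(11−1) = 11·10 = 110.
φ(719) = 719 − 1 = 718.
Since φ is multiplicative, φ(260997) = 2 · 110 · 718 = 157960.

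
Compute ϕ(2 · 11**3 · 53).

62920

φ(2) = 2 − 1 = 1.
φ(11^3) = 11^2·(11−1) = 121·10 = 1210.
φ(53) = 53 − 1 = 52.
Since φ is multiplicative, φ(141086) = 1 · 1210 · 52 = 62920.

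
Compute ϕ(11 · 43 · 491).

205800

φ(11) = 11 − 1 = 10.
φ(43) = 43 − 1 = 42.
φ(491) = 491 − 1 = 490.
Since φ is multiplicative, φ(232243) = 10 · 42 · 490 = 205800.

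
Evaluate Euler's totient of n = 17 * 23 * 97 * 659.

22235136

φ(17) = 17 − 1 = 16.
φ(23) = 23 − 1 = 22.
φ(97) = 97 − 1 = 96.
φ(659) = 659 − 1 = 658.
Since φ is multiplicative, φ(24993893) = 16 · 22 · 96 · 658 = 22235136.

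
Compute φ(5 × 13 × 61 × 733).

φ(2906345) = 2906345 · (1 − 1/5) · (1 − 1/13) · (1 − 1/61) · (1 − 1/733)
       = 2906345 · 2108160/2906345 = 2108160.

2108160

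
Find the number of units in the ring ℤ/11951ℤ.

10368

First factor: 11951 = 17 · 19 · 37.
φ(17) = 17 − 1 = 16.
φ(19) = 19 − 1 = 18.
φ(37) = 37 − 1 = 36.
φ(11951) = 16 × 18 × 36 = 10368.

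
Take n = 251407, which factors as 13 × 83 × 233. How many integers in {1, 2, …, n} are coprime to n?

228288

φ(13) = 13 − 1 = 12.
φ(83) = 83 − 1 = 82.
φ(233) = 233 − 1 = 232.
Since φ is multiplicative, φ(251407) = 12 · 82 · 232 = 228288.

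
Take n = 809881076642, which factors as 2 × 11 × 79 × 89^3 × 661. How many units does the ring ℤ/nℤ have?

φ(2) = 2 − 1 = 1.
φ(11) = 11 − 1 = 10.
φ(79) = 79 − 1 = 78.
φ(89^3) = 89^3 − 89^2 = 704969 − 7921 = 697048.
φ(661) = 661 − 1 = 660.
Since φ is multiplicative, φ(809881076642) = 1 · 10 · 78 · 697048 · 660 = 358840310400.

358840310400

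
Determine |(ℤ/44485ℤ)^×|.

28800

Factor 44485: 44485 = 5 × 7 × 31 × 41.
φ(5) = 5 − 1 = 4.
φ(7) = 7 − 1 = 6.
φ(31) = 31 − 1 = 30.
φ(41) = 41 − 1 = 40.
Since φ is multiplicative, φ(44485) = 4 · 6 · 30 · 40 = 28800.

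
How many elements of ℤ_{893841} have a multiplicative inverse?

524160

Factor 893841: 893841 = 3 * 13^2 * 41 * 43.
φ(3) = 3 − 1 = 2.
φ(13^2) = 13^1·(13−1) = 13·12 = 156.
φ(41) = 41 − 1 = 40.
φ(43) = 43 − 1 = 42.
Multiply: 2 · 156 · 40 · 42 = 524160.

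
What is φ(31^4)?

893730

φ(31^4) = 31^4 − 31^3 = 923521 − 29791 = 893730.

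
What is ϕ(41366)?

18144

41366 = 2 · 13 · 37 · 43.
φ(41366) = 41366 · (1 − 1/2) · (1 − 1/13) · (1 − 1/37) · (1 − 1/43)
       = 41366 · 18144/41366 = 18144.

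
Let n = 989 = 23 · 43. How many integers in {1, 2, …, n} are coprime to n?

φ(989) = 989 · (1 − 1/23) · (1 − 1/43)
       = 989 · 924/989 = 924.

924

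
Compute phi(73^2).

5256

φ(5329) = 5329 · (1 − 1/73)
       = 5329 · 72/73 = 5256.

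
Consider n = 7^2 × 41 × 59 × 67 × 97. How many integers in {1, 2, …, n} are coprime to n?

φ(7^2) = 7^2 − 7^1 = 49 − 7 = 42.
φ(41) = 41 − 1 = 40.
φ(59) = 59 − 1 = 58.
φ(67) = 67 − 1 = 66.
φ(97) = 97 − 1 = 96.
Since φ is multiplicative, φ(770332969) = 42 · 40 · 58 · 66 · 96 = 617379840.

617379840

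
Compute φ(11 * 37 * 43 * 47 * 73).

50077440

φ(60045931) = 60045931 · (1 − 1/11) · (1 − 1/37) · (1 − 1/43) · (1 − 1/47) · (1 − 1/73)
       = 60045931 · 50077440/60045931 = 50077440.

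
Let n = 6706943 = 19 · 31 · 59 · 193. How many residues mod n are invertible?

6013440

φ(19) = 19 − 1 = 18.
φ(31) = 31 − 1 = 30.
φ(59) = 59 − 1 = 58.
φ(193) = 193 − 1 = 192.
Multiply: 18 · 30 · 58 · 192 = 6013440.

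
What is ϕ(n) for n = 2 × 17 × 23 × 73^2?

1850112

φ(4167278) = 4167278 · (1 − 1/2) · (1 − 1/17) · (1 − 1/23) · (1 − 1/73)
       = 4167278 · 25344/57086 = 1850112.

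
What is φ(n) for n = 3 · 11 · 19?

360

φ(3) = 3 − 1 = 2.
φ(11) = 11 − 1 = 10.
φ(19) = 19 − 1 = 18.
Multiply: 2 · 10 · 18 = 360.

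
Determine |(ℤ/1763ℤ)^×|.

Prime factorization: 1763 = 41 · 43.
φ(41) = 41 − 1 = 40.
φ(43) = 43 − 1 = 42.
Multiply: 40 · 42 = 1680.

1680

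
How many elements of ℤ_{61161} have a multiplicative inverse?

36288

Factor 61161: 61161 = 3 · 19 · 29 · 37.
φ(61161) = 61161 · (1 − 1/3) · (1 − 1/19) · (1 − 1/29) · (1 − 1/37)
       = 61161 · 36288/61161 = 36288.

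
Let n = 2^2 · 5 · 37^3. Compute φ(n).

394272

φ(2^2) = 2^1·(2−1) = 2·1 = 2.
φ(5) = 5 − 1 = 4.
φ(37^3) = 37^3 − 37^2 = 50653 − 1369 = 49284.
φ(1013060) = 2 × 4 × 49284 = 394272.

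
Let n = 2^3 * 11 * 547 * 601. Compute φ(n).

13104000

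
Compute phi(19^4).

123462

φ(130321) = 130321 · (1 − 1/19)
       = 130321 · 18/19 = 123462.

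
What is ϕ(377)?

336

Prime factorization: 377 = 13 · 29.
φ(377) = 377 · (1 − 1/13) · (1 − 1/29)
       = 377 · 336/377 = 336.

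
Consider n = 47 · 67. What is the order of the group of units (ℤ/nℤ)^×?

3036

φ(3149) = 3149 · (1 − 1/47) · (1 − 1/67)
       = 3149 · 3036/3149 = 3036.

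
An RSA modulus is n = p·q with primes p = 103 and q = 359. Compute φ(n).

φ(pq) = (p−1)(q−1) = 102 · 358 = 36516.

36516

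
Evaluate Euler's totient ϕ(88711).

First factor: 88711 = 7 · 19 · 23 · 29.
φ(88711) = 88711 · (1 − 1/7) · (1 − 1/19) · (1 − 1/23) · (1 − 1/29)
       = 88711 · 66528/88711 = 66528.

66528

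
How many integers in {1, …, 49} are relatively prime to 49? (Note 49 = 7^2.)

42

φ(49) = 49 · (1 − 1/7)
       = 49 · 6/7 = 42.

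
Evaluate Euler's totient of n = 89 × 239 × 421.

φ(89) = 89 − 1 = 88.
φ(239) = 239 − 1 = 238.
φ(421) = 421 − 1 = 420.
Since φ is multiplicative, φ(8955091) = 88 · 238 · 420 = 8796480.

8796480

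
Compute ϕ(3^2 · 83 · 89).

43296

φ(66483) = 66483 · (1 − 1/3) · (1 − 1/83) · (1 − 1/89)
       = 66483 · 14432/22161 = 43296.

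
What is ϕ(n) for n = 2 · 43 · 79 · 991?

φ(6732854) = 6732854 · (1 − 1/2) · (1 − 1/43) · (1 − 1/79) · (1 − 1/991)
       = 6732854 · 3243240/6732854 = 3243240.

3243240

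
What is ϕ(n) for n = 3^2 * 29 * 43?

φ(11223) = 11223 · (1 − 1/3) · (1 − 1/29) · (1 − 1/43)
       = 11223 · 2352/3741 = 7056.

7056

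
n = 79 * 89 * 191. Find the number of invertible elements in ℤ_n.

φ(1342921) = 1342921 · (1 − 1/79) · (1 − 1/89) · (1 − 1/191)
       = 1342921 · 1304160/1342921 = 1304160.

1304160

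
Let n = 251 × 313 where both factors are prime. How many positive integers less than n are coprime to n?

78000

For distinct primes, φ(pq) = (p−1)(q−1) = 250 × 312 = 78000.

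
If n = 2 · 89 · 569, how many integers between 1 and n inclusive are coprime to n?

φ(101282) = 101282 · (1 − 1/2) · (1 − 1/89) · (1 − 1/569)
       = 101282 · 49984/101282 = 49984.

49984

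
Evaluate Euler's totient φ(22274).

9072

First factor: 22274 = 2 · 7 · 37 · 43.
φ(2) = 2 − 1 = 1.
φ(7) = 7 − 1 = 6.
φ(37) = 37 − 1 = 36.
φ(43) = 43 − 1 = 42.
φ(22274) = 1 × 6 × 36 × 42 = 9072.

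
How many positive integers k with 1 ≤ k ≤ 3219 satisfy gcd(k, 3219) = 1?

2016

First factor: 3219 = 3 · 29 · 37.
φ(3) = 3 − 1 = 2.
φ(29) = 29 − 1 = 28.
φ(37) = 37 − 1 = 36.
Since φ is multiplicative, φ(3219) = 2 · 28 · 36 = 2016.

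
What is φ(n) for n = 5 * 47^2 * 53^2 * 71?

φ(2202803755) = 2202803755 · (1 − 1/5) · (1 − 1/47) · (1 − 1/53) · (1 − 1/71)
       = 2202803755 · 669760/884305 = 1668372160.

1668372160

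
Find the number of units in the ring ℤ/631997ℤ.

Prime factorization: 631997 = 19 × 29 × 31 × 37.
φ(19) = 19 − 1 = 18.
φ(29) = 29 − 1 = 28.
φ(31) = 31 − 1 = 30.
φ(37) = 37 − 1 = 36.
Multiply: 18 · 28 · 30 · 36 = 544320.

544320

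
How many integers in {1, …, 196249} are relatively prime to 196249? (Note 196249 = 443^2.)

φ(196249) = 196249 · (1 − 1/443)
       = 196249 · 442/443 = 195806.

195806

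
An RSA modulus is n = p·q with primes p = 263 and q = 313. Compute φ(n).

φ(263) = 263 − 1 = 262.
φ(313) = 313 − 1 = 312.
Since φ is multiplicative, φ(82319) = 262 · 312 = 81744.

81744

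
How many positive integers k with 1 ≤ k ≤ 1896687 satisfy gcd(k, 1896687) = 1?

1100736

Factor 1896687: 1896687 = 3^2 × 13^2 × 29 × 43.
φ(1896687) = 1896687 · (1 − 1/3) · (1 − 1/13) · (1 − 1/29) · (1 − 1/43)
       = 1896687 · 28224/48633 = 1100736.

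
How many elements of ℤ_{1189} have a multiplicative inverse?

1120

1189 = 29 × 41.
φ(29) = 29 − 1 = 28.
φ(41) = 41 − 1 = 40.
Multiply: 28 · 40 = 1120.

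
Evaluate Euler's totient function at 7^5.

14406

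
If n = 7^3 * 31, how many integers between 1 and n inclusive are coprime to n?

φ(10633) = 10633 · (1 − 1/7) · (1 − 1/31)
       = 10633 · 180/217 = 8820.

8820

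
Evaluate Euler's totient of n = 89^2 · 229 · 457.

φ(828956413) = 828956413 · (1 − 1/89) · (1 − 1/229) · (1 − 1/457)
       = 828956413 · 9149184/9314117 = 814277376.

814277376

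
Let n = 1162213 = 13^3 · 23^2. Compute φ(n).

φ(13^3) = 13^2·(13−1) = 169·12 = 2028.
φ(23^2) = 23^1·(23−1) = 23·22 = 506.
Multiply: 2028 · 506 = 1026168.

1026168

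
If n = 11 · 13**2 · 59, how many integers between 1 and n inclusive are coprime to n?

90480

φ(11) = 11 − 1 = 10.
φ(13^2) = 13^2 − 13^1 = 169 − 13 = 156.
φ(59) = 59 − 1 = 58.
Multiply: 10 · 156 · 58 = 90480.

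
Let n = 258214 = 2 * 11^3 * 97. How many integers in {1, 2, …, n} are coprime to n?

φ(258214) = 258214 · (1 − 1/2) · (1 − 1/11) · (1 − 1/97)
       = 258214 · 960/2134 = 116160.

116160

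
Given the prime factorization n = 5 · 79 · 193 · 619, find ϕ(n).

37020672

φ(5) = 5 − 1 = 4.
φ(79) = 79 − 1 = 78.
φ(193) = 193 − 1 = 192.
φ(619) = 619 − 1 = 618.
Since φ is multiplicative, φ(47189465) = 4 · 78 · 192 · 618 = 37020672.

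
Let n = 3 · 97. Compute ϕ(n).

192

φ(3) = 3 − 1 = 2.
φ(97) = 97 − 1 = 96.
Since φ is multiplicative, φ(291) = 2 · 96 = 192.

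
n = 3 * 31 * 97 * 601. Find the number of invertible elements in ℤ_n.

3456000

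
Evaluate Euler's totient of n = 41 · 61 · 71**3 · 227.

191396688000

φ(41) = 41 − 1 = 40.
φ(61) = 61 − 1 = 60.
φ(71^3) = 71^2·(71−1) = 5041·70 = 352870.
φ(227) = 227 − 1 = 226.
φ(203195738297) = 40 × 60 × 352870 × 226 = 191396688000.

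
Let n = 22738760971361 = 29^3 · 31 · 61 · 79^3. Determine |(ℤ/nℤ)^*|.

φ(22738760971361) = 22738760971361 · (1 − 1/29) · (1 − 1/31) · (1 − 1/61) · (1 − 1/79)
       = 22738760971361 · 3931200/4332281 = 20633614747200.

20633614747200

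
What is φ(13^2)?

156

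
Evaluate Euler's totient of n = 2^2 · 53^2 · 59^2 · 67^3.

φ(11763597649708) = 11763597649708 · (1 − 1/2) · (1 − 1/53) · (1 − 1/59) · (1 − 1/67)
       = 11763597649708 · 199056/419018 = 5588339149536.

5588339149536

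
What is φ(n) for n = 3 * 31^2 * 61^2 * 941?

6399144000

φ(10094712063) = 10094712063 · (1 − 1/3) · (1 − 1/31) · (1 − 1/61) · (1 − 1/941)
       = 10094712063 · 3384000/5338293 = 6399144000.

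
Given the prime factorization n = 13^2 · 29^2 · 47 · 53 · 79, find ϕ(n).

φ(13^2) = 13^2 − 13^1 = 169 − 13 = 156.
φ(29^2) = 29^1·(29−1) = 29·28 = 812.
φ(47) = 47 − 1 = 46.
φ(53) = 53 − 1 = 52.
φ(79) = 79 − 1 = 78.
Multiply: 156 · 812 · 46 · 52 · 78 = 23633955072.

23633955072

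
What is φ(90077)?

81120

Factor 90077: 90077 = 13**3 * 41.
φ(13^3) = 13^3 − 13^2 = 2197 − 169 = 2028.
φ(41) = 41 − 1 = 40.
Multiply: 2028 · 40 = 81120.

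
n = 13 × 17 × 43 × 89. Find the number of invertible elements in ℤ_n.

709632

φ(13) = 13 − 1 = 12.
φ(17) = 17 − 1 = 16.
φ(43) = 43 − 1 = 42.
φ(89) = 89 − 1 = 88.
Since φ is multiplicative, φ(845767) = 12 · 16 · 42 · 88 = 709632.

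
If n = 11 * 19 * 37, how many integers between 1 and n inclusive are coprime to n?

φ(11) = 11 − 1 = 10.
φ(19) = 19 − 1 = 18.
φ(37) = 37 − 1 = 36.
φ(7733) = 10 × 18 × 36 = 6480.

6480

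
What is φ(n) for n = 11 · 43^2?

18060

φ(11) = 11 − 1 = 10.
φ(43^2) = 43^2 − 43^1 = 1849 − 43 = 1806.
Since φ is multiplicative, φ(20339) = 10 · 1806 = 18060.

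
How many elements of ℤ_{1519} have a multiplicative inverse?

Prime factorization: 1519 = 7^2 · 31.
φ(7^2) = 7^1·(7−1) = 7·6 = 42.
φ(31) = 31 − 1 = 30.
Since φ is multiplicative, φ(1519) = 42 · 30 = 1260.

1260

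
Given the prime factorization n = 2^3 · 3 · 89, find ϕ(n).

704

φ(2136) = 2136 · (1 − 1/2) · (1 − 1/3) · (1 − 1/89)
       = 2136 · 176/534 = 704.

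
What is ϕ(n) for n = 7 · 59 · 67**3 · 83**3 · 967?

φ(7) = 7 − 1 = 6.
φ(59) = 59 − 1 = 58.
φ(67^3) = 67^3 − 67^2 = 300763 − 4489 = 296274.
φ(83^3) = 83^3 − 83^2 = 571787 − 6889 = 564898.
φ(967) = 967 − 1 = 966.
Multiply: 6 · 58 · 296274 · 564898 · 966 = 56262619508600736.

56262619508600736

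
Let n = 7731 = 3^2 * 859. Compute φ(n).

5148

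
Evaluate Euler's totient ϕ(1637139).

889056

Prime factorization: 1637139 = 3 · 7^3 · 37 · 43.
φ(1637139) = 1637139 · (1 − 1/3) · (1 − 1/7) · (1 − 1/37) · (1 − 1/43)
       = 1637139 · 18144/33411 = 889056.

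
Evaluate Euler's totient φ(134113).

First factor: 134113 = 7^3 * 17 * 23.
φ(134113) = 134113 · (1 − 1/7) · (1 − 1/17) · (1 − 1/23)
       = 134113 · 2112/2737 = 103488.

103488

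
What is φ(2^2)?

2

φ(4) = 4 · (1 − 1/2)
       = 4 · 1/2 = 2.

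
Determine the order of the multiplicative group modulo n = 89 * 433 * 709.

26915328

φ(27322733) = 27322733 · (1 − 1/89) · (1 − 1/433) · (1 − 1/709)
       = 27322733 · 26915328/27322733 = 26915328.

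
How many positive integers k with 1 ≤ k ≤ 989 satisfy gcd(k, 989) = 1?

924

First factor: 989 = 23 · 43.
φ(989) = 989 · (1 − 1/23) · (1 − 1/43)
       = 989 · 924/989 = 924.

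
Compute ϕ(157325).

First factor: 157325 = 5**2 × 7 × 29 × 31.
φ(5^2) = 5^1·(5−1) = 5·4 = 20.
φ(7) = 7 − 1 = 6.
φ(29) = 29 − 1 = 28.
φ(31) = 31 − 1 = 30.
Multiply: 20 · 6 · 28 · 30 = 100800.

100800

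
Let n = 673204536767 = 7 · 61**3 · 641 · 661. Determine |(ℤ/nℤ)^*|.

φ(673204536767) = 673204536767 · (1 − 1/7) · (1 − 1/61) · (1 − 1/641) · (1 − 1/661)
       = 673204536767 · 152064000/180920327 = 565830144000.

565830144000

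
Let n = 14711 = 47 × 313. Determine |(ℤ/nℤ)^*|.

14352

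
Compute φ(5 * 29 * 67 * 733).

5410944

φ(5) = 5 − 1 = 4.
φ(29) = 29 − 1 = 28.
φ(67) = 67 − 1 = 66.
φ(733) = 733 − 1 = 732.
Multiply: 4 · 28 · 66 · 732 = 5410944.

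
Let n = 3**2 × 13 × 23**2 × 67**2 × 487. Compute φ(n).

φ(135306948699) = 135306948699 · (1 − 1/3) · (1 − 1/13) · (1 − 1/23) · (1 − 1/67) · (1 − 1/487)
       = 135306948699 · 16936128/29268213 = 78295719744.

78295719744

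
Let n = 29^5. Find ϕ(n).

19803868

φ(20511149) = 20511149 · (1 − 1/29)
       = 20511149 · 28/29 = 19803868.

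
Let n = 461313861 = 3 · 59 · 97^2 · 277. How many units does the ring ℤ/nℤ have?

φ(3) = 3 − 1 = 2.
φ(59) = 59 − 1 = 58.
φ(97^2) = 97^2 − 97^1 = 9409 − 97 = 9312.
φ(277) = 277 − 1 = 276.
φ(461313861) = 2 × 58 × 9312 × 276 = 298132992.

298132992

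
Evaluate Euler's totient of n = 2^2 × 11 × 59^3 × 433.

1744398720

φ(2^2) = 2^2 − 2^1 = 4 − 2 = 2.
φ(11) = 11 − 1 = 10.
φ(59^3) = 59^2·(59−1) = 3481·58 = 201898.
φ(433) = 433 − 1 = 432.
Multiply: 2 · 10 · 201898 · 432 = 1744398720.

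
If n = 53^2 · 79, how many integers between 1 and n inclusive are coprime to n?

214968

φ(221911) = 221911 · (1 − 1/53) · (1 − 1/79)
       = 221911 · 4056/4187 = 214968.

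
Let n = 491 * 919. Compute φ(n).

449820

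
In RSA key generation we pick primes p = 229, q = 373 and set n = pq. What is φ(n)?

84816

For distinct primes, φ(pq) = (p−1)(q−1) = 228 × 372 = 84816.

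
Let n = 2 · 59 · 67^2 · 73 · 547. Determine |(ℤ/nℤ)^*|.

10082584512

φ(2) = 2 − 1 = 1.
φ(59) = 59 − 1 = 58.
φ(67^2) = 67^2 − 67^1 = 4489 − 67 = 4422.
φ(73) = 73 − 1 = 72.
φ(547) = 547 − 1 = 546.
Multiply: 1 · 58 · 4422 · 72 · 546 = 10082584512.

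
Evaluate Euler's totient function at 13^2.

φ(169) = 169 · (1 − 1/13)
       = 169 · 12/13 = 156.

156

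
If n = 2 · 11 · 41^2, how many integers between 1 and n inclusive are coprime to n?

φ(36982) = 36982 · (1 − 1/2) · (1 − 1/11) · (1 − 1/41)
       = 36982 · 400/902 = 16400.

16400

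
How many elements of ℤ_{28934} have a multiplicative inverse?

12672

Factor 28934: 28934 = 2 × 17 × 23 × 37.
φ(28934) = 28934 · (1 − 1/2) · (1 − 1/17) · (1 − 1/23) · (1 − 1/37)
       = 28934 · 12672/28934 = 12672.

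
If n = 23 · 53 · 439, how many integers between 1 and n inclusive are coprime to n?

501072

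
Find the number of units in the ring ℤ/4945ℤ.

3696

Prime factorization: 4945 = 5 × 23 × 43.
φ(4945) = 4945 · (1 − 1/5) · (1 − 1/23) · (1 − 1/43)
       = 4945 · 3696/4945 = 3696.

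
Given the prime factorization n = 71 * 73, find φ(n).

φ(71) = 71 − 1 = 70.
φ(73) = 73 − 1 = 72.
φ(5183) = 70 × 72 = 5040.

5040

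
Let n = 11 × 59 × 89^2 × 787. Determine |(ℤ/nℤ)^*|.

3570452160

φ(11) = 11 − 1 = 10.
φ(59) = 59 − 1 = 58.
φ(89^2) = 89^2 − 89^1 = 7921 − 89 = 7832.
φ(787) = 787 − 1 = 786.
φ(4045753723) = 10 × 58 × 7832 × 786 = 3570452160.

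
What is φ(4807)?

3960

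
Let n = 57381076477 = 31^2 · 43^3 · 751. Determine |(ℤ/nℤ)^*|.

54166455000

φ(57381076477) = 57381076477 · (1 − 1/31) · (1 − 1/43) · (1 − 1/751)
       = 57381076477 · 945000/1001083 = 54166455000.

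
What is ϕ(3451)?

2688

Prime factorization: 3451 = 7 · 17 · 29.
φ(7) = 7 − 1 = 6.
φ(17) = 17 − 1 = 16.
φ(29) = 29 − 1 = 28.
Multiply: 6 · 16 · 28 = 2688.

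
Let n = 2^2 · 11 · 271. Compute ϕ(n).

φ(2^2) = 2^1·(2−1) = 2·1 = 2.
φ(11) = 11 − 1 = 10.
φ(271) = 271 − 1 = 270.
Since φ is multiplicative, φ(11924) = 2 · 10 · 270 = 5400.

5400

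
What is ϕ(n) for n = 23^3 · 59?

φ(717853) = 717853 · (1 − 1/23) · (1 − 1/59)
       = 717853 · 1276/1357 = 675004.

675004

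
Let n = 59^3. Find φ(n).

φ(59^3) = 59^3 − 59^2 = 205379 − 3481 = 201898.

201898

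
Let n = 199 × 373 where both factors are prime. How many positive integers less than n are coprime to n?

73656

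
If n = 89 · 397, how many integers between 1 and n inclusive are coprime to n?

34848

φ(35333) = 35333 · (1 − 1/89) · (1 − 1/397)
       = 35333 · 34848/35333 = 34848.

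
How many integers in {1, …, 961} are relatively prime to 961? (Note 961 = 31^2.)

φ(31^2) = 31^1·(31−1) = 31·30 = 930.

930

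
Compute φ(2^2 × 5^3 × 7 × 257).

307200

φ(2^2) = 2^2 − 2^1 = 4 − 2 = 2.
φ(5^3) = 5^2·(5−1) = 25·4 = 100.
φ(7) = 7 − 1 = 6.
φ(257) = 257 − 1 = 256.
Since φ is multiplicative, φ(899500) = 2 · 100 · 6 · 256 = 307200.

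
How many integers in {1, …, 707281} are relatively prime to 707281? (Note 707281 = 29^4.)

682892

φ(29^4) = 29^3·(29−1) = 24389·28 = 682892.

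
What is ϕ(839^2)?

φ(703921) = 703921 · (1 − 1/839)
       = 703921 · 838/839 = 703082.

703082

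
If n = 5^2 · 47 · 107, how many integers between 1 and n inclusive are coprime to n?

φ(5^2) = 5^2 − 5^1 = 25 − 5 = 20.
φ(47) = 47 − 1 = 46.
φ(107) = 107 − 1 = 106.
Multiply: 20 · 46 · 106 = 97520.

97520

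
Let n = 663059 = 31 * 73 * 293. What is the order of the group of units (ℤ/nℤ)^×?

630720

φ(663059) = 663059 · (1 − 1/31) · (1 − 1/73) · (1 − 1/293)
       = 663059 · 630720/663059 = 630720.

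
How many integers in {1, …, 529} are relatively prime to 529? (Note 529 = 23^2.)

φ(529) = 529 · (1 − 1/23)
       = 529 · 22/23 = 506.

506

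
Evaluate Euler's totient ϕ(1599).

960

First factor: 1599 = 3 · 13 · 41.
φ(1599) = 1599 · (1 − 1/3) · (1 − 1/13) · (1 − 1/41)
       = 1599 · 960/1599 = 960.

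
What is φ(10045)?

Prime factorization: 10045 = 5 · 7^2 · 41.
φ(5) = 5 − 1 = 4.
φ(7^2) = 7^1·(7−1) = 7·6 = 42.
φ(41) = 41 − 1 = 40.
Multiply: 4 · 42 · 40 = 6720.

6720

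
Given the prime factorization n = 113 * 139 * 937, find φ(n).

φ(14717459) = 14717459 · (1 − 1/113) · (1 − 1/139) · (1 − 1/937)
       = 14717459 · 14466816/14717459 = 14466816.

14466816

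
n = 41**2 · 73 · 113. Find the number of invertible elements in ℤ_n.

13224960

φ(41^2) = 41^2 − 41^1 = 1681 − 41 = 1640.
φ(73) = 73 − 1 = 72.
φ(113) = 113 − 1 = 112.
Since φ is multiplicative, φ(13866569) = 1640 · 72 · 112 = 13224960.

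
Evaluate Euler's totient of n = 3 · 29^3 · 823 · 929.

35925582336

φ(3) = 3 − 1 = 2.
φ(29^3) = 29^3 − 29^2 = 24389 − 841 = 23548.
φ(823) = 823 − 1 = 822.
φ(929) = 929 − 1 = 928.
φ(55941073689) = 2 × 23548 × 822 × 928 = 35925582336.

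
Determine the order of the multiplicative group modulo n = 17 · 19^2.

5472

φ(17) = 17 − 1 = 16.
φ(19^2) = 19^2 − 19^1 = 361 − 19 = 342.
Multiply: 16 · 342 = 5472.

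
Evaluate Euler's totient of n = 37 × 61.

2160

φ(37) = 37 − 1 = 36.
φ(61) = 61 − 1 = 60.
φ(2257) = 36 × 60 = 2160.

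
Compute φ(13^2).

156

φ(169) = 169 · (1 − 1/13)
       = 169 · 12/13 = 156.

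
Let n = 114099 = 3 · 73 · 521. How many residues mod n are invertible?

φ(3) = 3 − 1 = 2.
φ(73) = 73 − 1 = 72.
φ(521) = 521 − 1 = 520.
Since φ is multiplicative, φ(114099) = 2 · 72 · 520 = 74880.

74880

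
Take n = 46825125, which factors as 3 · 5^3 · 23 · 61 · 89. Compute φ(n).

φ(46825125) = 46825125 · (1 − 1/3) · (1 − 1/5) · (1 − 1/23) · (1 − 1/61) · (1 − 1/89)
       = 46825125 · 929280/1873005 = 23232000.

23232000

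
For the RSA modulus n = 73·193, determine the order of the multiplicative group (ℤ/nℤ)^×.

φ(14089) = 14089 · (1 − 1/73) · (1 − 1/193)
       = 14089 · 13824/14089 = 13824.

13824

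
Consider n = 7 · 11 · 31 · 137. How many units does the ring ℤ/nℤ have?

φ(7) = 7 − 1 = 6.
φ(11) = 11 − 1 = 10.
φ(31) = 31 − 1 = 30.
φ(137) = 137 − 1 = 136.
φ(327019) = 6 × 10 × 30 × 136 = 244800.

244800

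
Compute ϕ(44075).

33600

First factor: 44075 = 5^2 · 41 · 43.
φ(44075) = 44075 · (1 − 1/5) · (1 − 1/41) · (1 − 1/43)
       = 44075 · 6720/8815 = 33600.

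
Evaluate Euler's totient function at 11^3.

1210

φ(11^3) = 11^3 − 11^2 = 1331 − 121 = 1210.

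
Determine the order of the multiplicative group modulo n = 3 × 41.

φ(3) = 3 − 1 = 2.
φ(41) = 41 − 1 = 40.
φ(123) = 2 × 40 = 80.

80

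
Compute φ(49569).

28800

Factor 49569: 49569 = 3 · 13 · 31 · 41.
φ(49569) = 49569 · (1 − 1/3) · (1 − 1/13) · (1 − 1/31) · (1 − 1/41)
       = 49569 · 28800/49569 = 28800.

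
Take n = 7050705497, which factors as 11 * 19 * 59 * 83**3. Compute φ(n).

φ(7050705497) = 7050705497 · (1 − 1/11) · (1 − 1/19) · (1 − 1/59) · (1 − 1/83)
       = 7050705497 · 856080/1023473 = 5897535120.

5897535120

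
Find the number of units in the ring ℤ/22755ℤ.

11520

Prime factorization: 22755 = 3 * 5 * 37 * 41.
φ(22755) = 22755 · (1 − 1/3) · (1 − 1/5) · (1 − 1/37) · (1 − 1/41)
       = 22755 · 11520/22755 = 11520.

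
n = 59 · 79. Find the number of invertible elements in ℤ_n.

4524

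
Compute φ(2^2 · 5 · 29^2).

6496

φ(16820) = 16820 · (1 − 1/2) · (1 − 1/5) · (1 − 1/29)
       = 16820 · 112/290 = 6496.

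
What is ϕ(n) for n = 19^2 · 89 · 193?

φ(6200897) = 6200897 · (1 − 1/19) · (1 − 1/89) · (1 − 1/193)
       = 6200897 · 304128/326363 = 5778432.

5778432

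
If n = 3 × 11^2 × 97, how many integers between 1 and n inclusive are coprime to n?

21120

φ(35211) = 35211 · (1 − 1/3) · (1 − 1/11) · (1 − 1/97)
       = 35211 · 1920/3201 = 21120.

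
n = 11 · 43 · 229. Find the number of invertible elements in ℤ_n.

φ(11) = 11 − 1 = 10.
φ(43) = 43 − 1 = 42.
φ(229) = 229 − 1 = 228.
Multiply: 10 · 42 · 228 = 95760.

95760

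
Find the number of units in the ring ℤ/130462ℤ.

Factor 130462: 130462 = 2 · 37 · 41 · 43.
φ(130462) = 130462 · (1 − 1/2) · (1 − 1/37) · (1 − 1/41) · (1 − 1/43)
       = 130462 · 60480/130462 = 60480.

60480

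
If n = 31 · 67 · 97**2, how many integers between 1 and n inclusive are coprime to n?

φ(19542493) = 19542493 · (1 − 1/31) · (1 − 1/67) · (1 − 1/97)
       = 19542493 · 190080/201469 = 18437760.

18437760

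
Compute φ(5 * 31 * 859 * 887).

91222560

φ(118099615) = 118099615 · (1 − 1/5) · (1 − 1/31) · (1 − 1/859) · (1 − 1/887)
       = 118099615 · 91222560/118099615 = 91222560.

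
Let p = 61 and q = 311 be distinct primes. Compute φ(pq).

18600

φ(n) = (p − 1)(q − 1) = (61−1)(311−1) = 60·310 = 18600.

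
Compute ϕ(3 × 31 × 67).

φ(6231) = 6231 · (1 − 1/3) · (1 − 1/31) · (1 − 1/67)
       = 6231 · 3960/6231 = 3960.

3960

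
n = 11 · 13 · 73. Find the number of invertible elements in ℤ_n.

φ(11) = 11 − 1 = 10.
φ(13) = 13 − 1 = 12.
φ(73) = 73 − 1 = 72.
Since φ is multiplicative, φ(10439) = 10 · 12 · 72 = 8640.

8640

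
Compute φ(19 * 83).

1476

φ(1577) = 1577 · (1 − 1/19) · (1 − 1/83)
       = 1577 · 1476/1577 = 1476.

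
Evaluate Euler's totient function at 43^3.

77658

φ(79507) = 79507 · (1 − 1/43)
       = 79507 · 42/43 = 77658.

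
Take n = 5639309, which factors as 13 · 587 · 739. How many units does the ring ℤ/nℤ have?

φ(5639309) = 5639309 · (1 − 1/13) · (1 − 1/587) · (1 − 1/739)
       = 5639309 · 5189616/5639309 = 5189616.

5189616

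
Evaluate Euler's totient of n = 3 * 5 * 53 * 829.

344448

φ(3) = 3 − 1 = 2.
φ(5) = 5 − 1 = 4.
φ(53) = 53 − 1 = 52.
φ(829) = 829 − 1 = 828.
Since φ is multiplicative, φ(659055) = 2 · 4 · 52 · 828 = 344448.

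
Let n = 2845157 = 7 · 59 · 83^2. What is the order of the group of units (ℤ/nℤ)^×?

φ(2845157) = 2845157 · (1 − 1/7) · (1 − 1/59) · (1 − 1/83)
       = 2845157 · 28536/34279 = 2368488.

2368488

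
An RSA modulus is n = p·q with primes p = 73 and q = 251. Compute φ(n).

φ(73) = 73 − 1 = 72.
φ(251) = 251 − 1 = 250.
Since φ is multiplicative, φ(18323) = 72 · 250 = 18000.

18000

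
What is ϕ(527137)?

443520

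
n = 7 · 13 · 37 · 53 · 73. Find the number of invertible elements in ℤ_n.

φ(13026923) = 13026923 · (1 − 1/7) · (1 − 1/13) · (1 − 1/37) · (1 − 1/53) · (1 − 1/73)
       = 13026923 · 9704448/13026923 = 9704448.

9704448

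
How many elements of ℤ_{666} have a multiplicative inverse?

First factor: 666 = 2 * 3**2 * 37.
φ(2) = 2 − 1 = 1.
φ(3^2) = 3^2 − 3^1 = 9 − 3 = 6.
φ(37) = 37 − 1 = 36.
φ(666) = 1 × 6 × 36 = 216.

216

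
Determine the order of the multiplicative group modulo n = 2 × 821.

φ(2) = 2 − 1 = 1.
φ(821) = 821 − 1 = 820.
Since φ is multiplicative, φ(1642) = 1 · 820 = 820.

820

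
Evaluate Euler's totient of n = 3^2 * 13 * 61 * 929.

4008960

φ(3^2) = 3^1·(3−1) = 3·2 = 6.
φ(13) = 13 − 1 = 12.
φ(61) = 61 − 1 = 60.
φ(929) = 929 − 1 = 928.
Since φ is multiplicative, φ(6630273) = 6 · 12 · 60 · 928 = 4008960.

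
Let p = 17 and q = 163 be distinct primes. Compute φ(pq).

φ(n) = (p − 1)(q − 1) = (17−1)(163−1) = 16·162 = 2592.

2592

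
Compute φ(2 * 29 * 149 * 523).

φ(4519766) = 4519766 · (1 − 1/2) · (1 − 1/29) · (1 − 1/149) · (1 − 1/523)
       = 4519766 · 2163168/4519766 = 2163168.

2163168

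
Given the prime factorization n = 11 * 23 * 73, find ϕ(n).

15840

φ(18469) = 18469 · (1 − 1/11) · (1 − 1/23) · (1 − 1/73)
       = 18469 · 15840/18469 = 15840.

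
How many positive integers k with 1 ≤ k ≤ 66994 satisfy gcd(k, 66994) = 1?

30240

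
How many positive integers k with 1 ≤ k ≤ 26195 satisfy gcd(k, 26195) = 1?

Factor 26195: 26195 = 5 * 13**2 * 31.
φ(5) = 5 − 1 = 4.
φ(13^2) = 13^2 − 13^1 = 169 − 13 = 156.
φ(31) = 31 − 1 = 30.
Since φ is multiplicative, φ(26195) = 4 · 156 · 30 = 18720.

18720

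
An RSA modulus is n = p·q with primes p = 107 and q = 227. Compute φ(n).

23956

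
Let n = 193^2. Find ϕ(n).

φ(37249) = 37249 · (1 − 1/193)
       = 37249 · 192/193 = 37056.

37056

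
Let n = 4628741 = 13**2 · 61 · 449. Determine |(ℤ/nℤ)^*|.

4193280

φ(13^2) = 13^2 − 13^1 = 169 − 13 = 156.
φ(61) = 61 − 1 = 60.
φ(449) = 449 − 1 = 448.
Since φ is multiplicative, φ(4628741) = 156 · 60 · 448 = 4193280.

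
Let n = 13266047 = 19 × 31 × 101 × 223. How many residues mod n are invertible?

11988000

φ(19) = 19 − 1 = 18.
φ(31) = 31 − 1 = 30.
φ(101) = 101 − 1 = 100.
φ(223) = 223 − 1 = 222.
φ(13266047) = 18 × 30 × 100 × 222 = 11988000.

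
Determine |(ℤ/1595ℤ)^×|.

Factor 1595: 1595 = 5 · 11 · 29.
φ(1595) = 1595 · (1 − 1/5) · (1 − 1/11) · (1 − 1/29)
       = 1595 · 1120/1595 = 1120.

1120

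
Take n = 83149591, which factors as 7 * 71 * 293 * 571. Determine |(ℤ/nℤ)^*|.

69904800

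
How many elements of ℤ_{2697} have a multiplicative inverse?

1680

2697 = 3 · 29 · 31.
φ(2697) = 2697 · (1 − 1/3) · (1 − 1/29) · (1 − 1/31)
       = 2697 · 1680/2697 = 1680.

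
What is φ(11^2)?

110

φ(11^2) = 11^1·(11−1) = 11·10 = 110.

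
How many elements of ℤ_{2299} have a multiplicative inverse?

1980

2299 = 11**2 · 19.
φ(2299) = 2299 · (1 − 1/11) · (1 − 1/19)
       = 2299 · 180/209 = 1980.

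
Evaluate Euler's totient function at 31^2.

930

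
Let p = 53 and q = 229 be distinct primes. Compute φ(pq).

11856

φ(12137) = 12137 · (1 − 1/53) · (1 − 1/229)
       = 12137 · 11856/12137 = 11856.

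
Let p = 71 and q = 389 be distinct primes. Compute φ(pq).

27160

φ(71) = 71 − 1 = 70.
φ(389) = 389 − 1 = 388.
Multiply: 70 · 388 = 27160.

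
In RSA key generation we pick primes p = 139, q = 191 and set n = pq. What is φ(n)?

26220

φ(pq) = (p−1)(q−1) = 138 · 190 = 26220.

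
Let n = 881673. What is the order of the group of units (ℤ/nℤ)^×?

881673 = 3 · 13^2 · 37 · 47.
φ(3) = 3 − 1 = 2.
φ(13^2) = 13^1·(13−1) = 13·12 = 156.
φ(37) = 37 − 1 = 36.
φ(47) = 47 − 1 = 46.
Since φ is multiplicative, φ(881673) = 2 · 156 · 36 · 46 = 516672.

516672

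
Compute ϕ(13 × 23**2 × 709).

φ(4875793) = 4875793 · (1 − 1/13) · (1 − 1/23) · (1 − 1/709)
       = 4875793 · 186912/211991 = 4298976.

4298976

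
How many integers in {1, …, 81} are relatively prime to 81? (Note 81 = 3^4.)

54

φ(81) = 81 · (1 − 1/3)
       = 81 · 2/3 = 54.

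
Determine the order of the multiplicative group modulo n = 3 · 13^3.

φ(6591) = 6591 · (1 − 1/3) · (1 − 1/13)
       = 6591 · 24/39 = 4056.

4056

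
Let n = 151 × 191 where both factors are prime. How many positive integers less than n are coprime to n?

φ(pq) = (p−1)(q−1) = 150 · 190 = 28500.

28500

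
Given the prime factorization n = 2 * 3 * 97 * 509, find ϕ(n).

φ(296238) = 296238 · (1 − 1/2) · (1 − 1/3) · (1 − 1/97) · (1 − 1/509)
       = 296238 · 97536/296238 = 97536.

97536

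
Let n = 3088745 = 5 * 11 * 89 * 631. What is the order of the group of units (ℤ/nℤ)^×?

φ(3088745) = 3088745 · (1 − 1/5) · (1 − 1/11) · (1 − 1/89) · (1 − 1/631)
       = 3088745 · 2217600/3088745 = 2217600.

2217600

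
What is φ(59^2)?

φ(59^2) = 59^1·(59−1) = 59·58 = 3422.

3422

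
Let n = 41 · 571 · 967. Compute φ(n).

22024800

φ(22638437) = 22638437 · (1 − 1/41) · (1 − 1/571) · (1 − 1/967)
       = 22638437 · 22024800/22638437 = 22024800.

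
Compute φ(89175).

44800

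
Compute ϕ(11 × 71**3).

φ(3937021) = 3937021 · (1 − 1/11) · (1 − 1/71)
       = 3937021 · 700/781 = 3528700.

3528700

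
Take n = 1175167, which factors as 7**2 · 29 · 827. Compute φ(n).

971376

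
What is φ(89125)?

66000

First factor: 89125 = 5^3 × 23 × 31.
φ(89125) = 89125 · (1 − 1/5) · (1 − 1/23) · (1 − 1/31)
       = 89125 · 2640/3565 = 66000.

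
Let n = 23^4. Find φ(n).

267674

φ(279841) = 279841 · (1 − 1/23)
       = 279841 · 22/23 = 267674.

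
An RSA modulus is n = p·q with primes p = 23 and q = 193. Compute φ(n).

φ(4439) = 4439 · (1 − 1/23) · (1 − 1/193)
       = 4439 · 4224/4439 = 4224.

4224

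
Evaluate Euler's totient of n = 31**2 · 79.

φ(75919) = 75919 · (1 − 1/31) · (1 − 1/79)
       = 75919 · 2340/2449 = 72540.

72540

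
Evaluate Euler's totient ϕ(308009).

254016

Factor 308009: 308009 = 13 × 19 × 29 × 43.
φ(13) = 13 − 1 = 12.
φ(19) = 19 − 1 = 18.
φ(29) = 29 − 1 = 28.
φ(43) = 43 − 1 = 42.
Since φ is multiplicative, φ(308009) = 12 · 18 · 28 · 42 = 254016.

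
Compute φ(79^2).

6162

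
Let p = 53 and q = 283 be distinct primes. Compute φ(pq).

For distinct primes, φ(pq) = (p−1)(q−1) = 52 × 282 = 14664.

14664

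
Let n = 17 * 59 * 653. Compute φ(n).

605056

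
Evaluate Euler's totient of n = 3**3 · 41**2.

φ(3^3) = 3^3 − 3^2 = 27 − 9 = 18.
φ(41^2) = 41^2 − 41^1 = 1681 − 41 = 1640.
Since φ is multiplicative, φ(45387) = 18 · 1640 = 29520.

29520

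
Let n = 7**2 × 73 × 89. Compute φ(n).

266112

φ(318353) = 318353 · (1 − 1/7) · (1 − 1/73) · (1 − 1/89)
       = 318353 · 38016/45479 = 266112.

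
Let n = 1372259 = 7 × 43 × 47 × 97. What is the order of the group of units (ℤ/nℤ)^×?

1112832

φ(7) = 7 − 1 = 6.
φ(43) = 43 − 1 = 42.
φ(47) = 47 − 1 = 46.
φ(97) = 97 − 1 = 96.
φ(1372259) = 6 × 42 × 46 × 96 = 1112832.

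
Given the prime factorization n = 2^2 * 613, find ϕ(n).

1224

φ(2^2) = 2^1·(2−1) = 2·1 = 2.
φ(613) = 613 − 1 = 612.
φ(2452) = 2 × 612 = 1224.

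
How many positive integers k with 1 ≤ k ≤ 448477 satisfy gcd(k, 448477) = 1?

380160

First factor: 448477 = 17 × 23 × 31 × 37.
φ(17) = 17 − 1 = 16.
φ(23) = 23 − 1 = 22.
φ(31) = 31 − 1 = 30.
φ(37) = 37 − 1 = 36.
Since φ is multiplicative, φ(448477) = 16 · 22 · 30 · 36 = 380160.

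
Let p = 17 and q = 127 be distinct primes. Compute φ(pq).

2016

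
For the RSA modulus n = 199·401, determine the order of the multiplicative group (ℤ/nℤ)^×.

79200

φ(199) = 199 − 1 = 198.
φ(401) = 401 − 1 = 400.
Multiply: 198 · 400 = 79200.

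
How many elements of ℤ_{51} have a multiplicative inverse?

32

Prime factorization: 51 = 3 · 17.
φ(51) = 51 · (1 − 1/3) · (1 − 1/17)
       = 51 · 32/51 = 32.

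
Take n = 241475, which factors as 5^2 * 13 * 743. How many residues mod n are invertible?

178080

φ(5^2) = 5^1·(5−1) = 5·4 = 20.
φ(13) = 13 − 1 = 12.
φ(743) = 743 − 1 = 742.
Multiply: 20 · 12 · 742 = 178080.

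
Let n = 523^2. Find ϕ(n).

273006

φ(523^2) = 523^1·(523−1) = 523·522 = 273006.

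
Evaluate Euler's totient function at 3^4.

54

φ(81) = 81 · (1 − 1/3)
       = 81 · 2/3 = 54.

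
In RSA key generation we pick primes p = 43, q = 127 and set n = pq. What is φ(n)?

For distinct primes, φ(pq) = (p−1)(q−1) = 42 × 126 = 5292.

5292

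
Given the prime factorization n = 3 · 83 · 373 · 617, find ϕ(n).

37580928

φ(3) = 3 − 1 = 2.
φ(83) = 83 − 1 = 82.
φ(373) = 373 − 1 = 372.
φ(617) = 617 − 1 = 616.
Multiply: 2 · 82 · 372 · 616 = 37580928.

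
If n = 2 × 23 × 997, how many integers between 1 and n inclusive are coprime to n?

21912

φ(2) = 2 − 1 = 1.
φ(23) = 23 − 1 = 22.
φ(997) = 997 − 1 = 996.
φ(45862) = 1 × 22 × 996 = 21912.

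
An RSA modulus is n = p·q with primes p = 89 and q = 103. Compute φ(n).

φ(pq) = (p−1)(q−1) = 88 · 102 = 8976.

8976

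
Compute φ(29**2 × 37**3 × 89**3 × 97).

φ(2913016349891789) = 2913016349891789 · (1 − 1/29) · (1 − 1/37) · (1 − 1/89) · (1 − 1/97)
       = 2913016349891789 · 8515584/9263209 = 2677909504241664.

2677909504241664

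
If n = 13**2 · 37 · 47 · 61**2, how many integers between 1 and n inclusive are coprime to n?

945509760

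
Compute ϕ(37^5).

φ(69343957) = 69343957 · (1 − 1/37)
       = 69343957 · 36/37 = 67469796.

67469796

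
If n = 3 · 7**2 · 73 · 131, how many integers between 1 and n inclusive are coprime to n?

786240

φ(3) = 3 − 1 = 2.
φ(7^2) = 7^1·(7−1) = 7·6 = 42.
φ(73) = 73 − 1 = 72.
φ(131) = 131 − 1 = 130.
φ(1405761) = 2 × 42 × 72 × 130 = 786240.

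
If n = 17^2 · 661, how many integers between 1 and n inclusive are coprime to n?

179520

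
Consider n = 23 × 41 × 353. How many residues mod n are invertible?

φ(23) = 23 − 1 = 22.
φ(41) = 41 − 1 = 40.
φ(353) = 353 − 1 = 352.
Multiply: 22 · 40 · 352 = 309760.

309760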